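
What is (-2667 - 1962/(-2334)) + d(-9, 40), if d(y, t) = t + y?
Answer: -1025077/389 ≈ -2635.2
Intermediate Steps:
(-2667 - 1962/(-2334)) + d(-9, 40) = (-2667 - 1962/(-2334)) + (40 - 9) = (-2667 - 1962*(-1/2334)) + 31 = (-2667 + 327/389) + 31 = -1037136/389 + 31 = -1025077/389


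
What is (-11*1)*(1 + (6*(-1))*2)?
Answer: 121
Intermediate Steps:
(-11*1)*(1 + (6*(-1))*2) = -11*(1 - 6*2) = -11*(1 - 12) = -11*(-11) = 121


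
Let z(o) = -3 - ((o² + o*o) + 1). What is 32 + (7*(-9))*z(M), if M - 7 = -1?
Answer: 4820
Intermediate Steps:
M = 6 (M = 7 - 1 = 6)
z(o) = -4 - 2*o² (z(o) = -3 - ((o² + o²) + 1) = -3 - (2*o² + 1) = -3 - (1 + 2*o²) = -3 + (-1 - 2*o²) = -4 - 2*o²)
32 + (7*(-9))*z(M) = 32 + (7*(-9))*(-4 - 2*6²) = 32 - 63*(-4 - 2*36) = 32 - 63*(-4 - 72) = 32 - 63*(-76) = 32 + 4788 = 4820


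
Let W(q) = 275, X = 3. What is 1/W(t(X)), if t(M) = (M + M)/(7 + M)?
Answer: 1/275 ≈ 0.0036364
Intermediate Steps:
t(M) = 2*M/(7 + M) (t(M) = (2*M)/(7 + M) = 2*M/(7 + M))
1/W(t(X)) = 1/275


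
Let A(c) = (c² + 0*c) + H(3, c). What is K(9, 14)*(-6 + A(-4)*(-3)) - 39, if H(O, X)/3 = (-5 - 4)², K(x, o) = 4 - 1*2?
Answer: -1605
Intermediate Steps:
K(x, o) = 2 (K(x, o) = 4 - 2 = 2)
H(O, X) = 243 (H(O, X) = 3*(-5 - 4)² = 3*(-9)² = 3*81 = 243)
A(c) = 243 + c² (A(c) = (c² + 0*c) + 243 = (c² + 0) + 243 = c² + 243 = 243 + c²)
K(9, 14)*(-6 + A(-4)*(-3)) - 39 = 2*(-6 + (243 + (-4)²)*(-3)) - 39 = 2*(-6 + (243 + 16)*(-3)) - 39 = 2*(-6 + 259*(-3)) - 39 = 2*(-6 - 777) - 39 = 2*(-783) - 39 = -1566 - 39 = -1605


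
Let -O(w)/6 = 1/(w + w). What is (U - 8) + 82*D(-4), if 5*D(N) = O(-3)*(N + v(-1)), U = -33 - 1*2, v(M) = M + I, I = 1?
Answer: -543/5 ≈ -108.60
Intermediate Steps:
v(M) = 1 + M (v(M) = M + 1 = 1 + M)
O(w) = -3/w (O(w) = -6/(w + w) = -6*1/(2*w) = -3/w)
U = -35 (U = -33 - 2 = -35)
D(N) = N/5 (D(N) = ((-3/(-3))*(N + (1 - 1)))/5 = ((-3*(-1/3))*(N + 0))/5 = (1*N)/5 = N/5)
(U - 8) + 82*D(-4) = (-35 - 8) + 82*((1/5)*(-4)) = -43 + 82*(-4/5) = -43 - 328/5 = -543/5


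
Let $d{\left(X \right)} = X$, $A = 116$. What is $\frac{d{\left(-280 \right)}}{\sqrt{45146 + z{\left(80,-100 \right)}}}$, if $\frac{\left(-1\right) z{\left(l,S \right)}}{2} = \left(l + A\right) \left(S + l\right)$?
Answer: $- \frac{140 \sqrt{52986}}{26493} \approx -1.2164$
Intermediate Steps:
$z{\left(l,S \right)} = - 2 \left(116 + l\right) \left(S + l\right)$ ($z{\left(l,S \right)} = - 2 \left(l + 116\right) \left(S + l\right) = - 2 \left(116 + l\right) \left(S + l\right)$)
$\frac{d{\left(-280 \right)}}{\sqrt{45146 + z{\left(80,-100 \right)}}} = - \frac{280}{\sqrt{45146 - \left(-4640 - 16000 + 12800\right)}} = - \frac{280}{\sqrt{45146 + \left(23200 - 18560 - 12800 + 16000\right)}} = - \frac{280}{\sqrt{45146 + 7840}} = - \frac{280}{\sqrt{52986}} = - 280 \frac{\sqrt{52986}}{52986} = - \frac{140 \sqrt{52986}}{26493}$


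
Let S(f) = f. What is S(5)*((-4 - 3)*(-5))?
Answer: 175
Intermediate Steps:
S(5)*((-4 - 3)*(-5)) = 5*((-4 - 3)*(-5)) = 5*(-7*(-5)) = 5*35 = 175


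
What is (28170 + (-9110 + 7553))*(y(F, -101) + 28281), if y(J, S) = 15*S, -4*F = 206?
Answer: 712323558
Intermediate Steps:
F = -103/2 (F = -¼*206 = -103/2 ≈ -51.500)
(28170 + (-9110 + 7553))*(y(F, -101) + 28281) = (28170 + (-9110 + 7553))*(15*(-101) + 28281) = (28170 - 1557)*(-1515 + 28281) = 26613*26766 = 712323558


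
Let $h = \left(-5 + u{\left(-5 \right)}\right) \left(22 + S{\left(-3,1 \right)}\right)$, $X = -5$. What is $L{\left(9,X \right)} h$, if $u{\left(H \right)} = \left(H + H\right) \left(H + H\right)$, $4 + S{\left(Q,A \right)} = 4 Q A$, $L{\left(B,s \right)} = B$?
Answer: $5130$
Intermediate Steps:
$S{\left(Q,A \right)} = -4 + 4 A Q$ ($S{\left(Q,A \right)} = -4 + 4 Q A = -4 + 4 A Q$)
$u{\left(H \right)} = 4 H^{2}$ ($u{\left(H \right)} = 2 H 2 H = 4 H^{2}$)
$h = 570$ ($h = \left(-5 + 4 \left(-5\right)^{2}\right) \left(22 + \left(-4 + 4 \cdot 1 \left(-3\right)\right)\right) = \left(-5 + 4 \cdot 25\right) \left(22 - 16\right) = \left(-5 + 100\right) \left(22 - 16\right) = 95 \cdot 6 = 570$)
$L{\left(9,X \right)} h = 9 \cdot 570 = 5130$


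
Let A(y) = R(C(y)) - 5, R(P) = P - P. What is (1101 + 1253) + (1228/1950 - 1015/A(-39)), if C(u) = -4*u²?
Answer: 2493689/975 ≈ 2557.6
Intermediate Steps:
R(P) = 0
A(y) = -5 (A(y) = 0 - 5 = -5)
(1101 + 1253) + (1228/1950 - 1015/A(-39)) = (1101 + 1253) + (1228/1950 - 1015/(-5)) = 2354 + (1228*(1/1950) - 1015*(-⅕)) = 2354 + (614/975 + 203) = 2354 + 198539/975 = 2493689/975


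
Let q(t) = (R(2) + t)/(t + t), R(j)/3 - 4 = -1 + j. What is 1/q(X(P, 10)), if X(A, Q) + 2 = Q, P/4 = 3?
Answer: 16/23 ≈ 0.69565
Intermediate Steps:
R(j) = 9 + 3*j (R(j) = 12 + 3*(-1 + j) = 12 + (-3 + 3*j) = 9 + 3*j)
P = 12 (P = 4*3 = 12)
X(A, Q) = -2 + Q
q(t) = (15 + t)/(2*t) (q(t) = ((9 + 3*2) + t)/(t + t) = ((9 + 6) + t)/((2*t)) = (15 + t)*(1/(2*t)) = (15 + t)/(2*t))
1/q(X(P, 10)) = 1/((15 + (-2 + 10))/(2*(-2 + 10))) = 1/((1/2)*(15 + 8)/8) = 1/((1/2)*(1/8)*23) = 1/(23/16) = 16/23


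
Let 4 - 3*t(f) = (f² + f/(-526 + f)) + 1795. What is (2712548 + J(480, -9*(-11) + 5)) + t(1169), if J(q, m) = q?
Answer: 1451193169/643 ≈ 2.2569e+6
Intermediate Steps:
t(f) = -597 - f²/3 - f/(3*(-526 + f)) (t(f) = 4/3 - ((f² + f/(-526 + f)) + 1795)/3 = 4/3 - (1795 + f² + f/(-526 + f))/3 = 4/3 + (-1795/3 - f²/3 - f/(3*(-526 + f))) = -597 - f²/3 - f/(3*(-526 + f)))
(2712548 + J(480, -9*(-11) + 5)) + t(1169) = (2712548 + 480) + (942066 - 1*1169³ - 1792*1169 + 526*1169²)/(3*(-526 + 1169)) = 2713028 + (⅓)*(942066 - 1*1597509809 - 2094848 + 526*1366561)/643 = 2713028 + (⅓)*(1/643)*(942066 - 1597509809 - 2094848 + 718811086) = 2713028 + (⅓)*(1/643)*(-879851505) = 2713028 - 293283835/643 = 1451193169/643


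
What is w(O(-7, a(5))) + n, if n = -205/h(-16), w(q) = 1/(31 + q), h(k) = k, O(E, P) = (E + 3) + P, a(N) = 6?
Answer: 6781/528 ≈ 12.843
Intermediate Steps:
O(E, P) = 3 + E + P (O(E, P) = (3 + E) + P = 3 + E + P)
n = 205/16 (n = -205/(-16) = -205*(-1/16) = 205/16 ≈ 12.813)
w(O(-7, a(5))) + n = 1/(31 + (3 - 7 + 6)) + 205/16 = 1/(31 + 2) + 205/16 = 1/33 + 205/16 = 6781/528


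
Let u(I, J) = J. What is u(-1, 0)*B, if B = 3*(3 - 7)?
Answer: 0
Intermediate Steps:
B = -12 (B = 3*(-4) = -12)
u(-1, 0)*B = 0*(-12) = 0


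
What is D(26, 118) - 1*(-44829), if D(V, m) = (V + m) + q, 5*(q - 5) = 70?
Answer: 44992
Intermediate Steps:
q = 19 (q = 5 + (⅕)*70 = 5 + 14 = 19)
D(V, m) = 19 + V + m (D(V, m) = (V + m) + 19 = 19 + V + m)
D(26, 118) - 1*(-44829) = (19 + 26 + 118) - 1*(-44829) = 163 + 44829 = 44992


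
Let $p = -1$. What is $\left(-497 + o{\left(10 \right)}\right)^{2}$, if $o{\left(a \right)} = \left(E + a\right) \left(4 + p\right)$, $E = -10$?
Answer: $247009$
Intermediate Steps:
$o{\left(a \right)} = -30 + 3 a$ ($o{\left(a \right)} = \left(-10 + a\right) \left(4 - 1\right) = \left(-10 + a\right) 3 = -30 + 3 a$)
$\left(-497 + o{\left(10 \right)}\right)^{2} = \left(-497 + \left(-30 + 3 \cdot 10\right)\right)^{2} = \left(-497 + \left(-30 + 30\right)\right)^{2} = \left(-497 + 0\right)^{2} = \left(-497\right)^{2} = 247009$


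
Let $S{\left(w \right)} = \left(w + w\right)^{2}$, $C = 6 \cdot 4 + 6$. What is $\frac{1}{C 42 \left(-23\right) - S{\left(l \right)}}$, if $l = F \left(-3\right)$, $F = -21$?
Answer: $- \frac{1}{44856} \approx -2.2294 \cdot 10^{-5}$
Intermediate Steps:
$l = 63$ ($l = \left(-21\right) \left(-3\right) = 63$)
$C = 30$ ($C = 24 + 6 = 30$)
$S{\left(w \right)} = 4 w^{2}$ ($S{\left(w \right)} = \left(2 w\right)^{2} = 4 w^{2}$)
$\frac{1}{C 42 \left(-23\right) - S{\left(l \right)}} = \frac{1}{30 \cdot 42 \left(-23\right) - 4 \cdot 63^{2}} = \frac{1}{1260 \left(-23\right) - 4 \cdot 3969} = \frac{1}{-28980 - 15876} = \frac{1}{-44856} = - \frac{1}{44856}$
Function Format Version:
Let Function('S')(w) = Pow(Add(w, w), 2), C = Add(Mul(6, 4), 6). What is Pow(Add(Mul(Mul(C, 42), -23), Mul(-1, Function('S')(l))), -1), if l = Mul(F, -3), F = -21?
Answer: Rational(-1, 44856) ≈ -2.2294e-5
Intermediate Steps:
l = 63 (l = Mul(-21, -3) = 63)
C = 30 (C = Add(24, 6) = 30)
Function('S')(w) = Mul(4, Pow(w, 2)) (Function('S')(w) = Pow(Mul(2, w), 2) = Mul(4, Pow(w, 2)))
Pow(Add(Mul(Mul(C, 42), -23), Mul(-1, Function('S')(l))), -1) = Pow(Add(Mul(Mul(30, 42), -23), Mul(-1, Mul(4, Pow(63, 2)))), -1) = Pow(Add(Mul(1260, -23), Mul(-1, Mul(4, 3969))), -1) = Pow(Add(-28980, Mul(-1, 15876)), -1) = Pow(Add(-28980, -15876), -1) = Pow(-44856, -1) = Rational(-1, 44856)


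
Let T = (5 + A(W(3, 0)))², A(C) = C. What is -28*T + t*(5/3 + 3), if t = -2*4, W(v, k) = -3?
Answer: -448/3 ≈ -149.33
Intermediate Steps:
t = -8
T = 4 (T = (5 - 3)² = 2² = 4)
-28*T + t*(5/3 + 3) = -28*4 - 8*(5/3 + 3) = -112 - 8*(5*(⅓) + 3) = -112 - 8*(5/3 + 3) = -112 - 8*14/3 = -112 - 112/3 = -448/3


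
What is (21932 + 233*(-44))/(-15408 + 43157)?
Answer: 11680/27749 ≈ 0.42092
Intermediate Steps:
(21932 + 233*(-44))/(-15408 + 43157) = (21932 - 10252)/27749 = 11680*(1/27749) = 11680/27749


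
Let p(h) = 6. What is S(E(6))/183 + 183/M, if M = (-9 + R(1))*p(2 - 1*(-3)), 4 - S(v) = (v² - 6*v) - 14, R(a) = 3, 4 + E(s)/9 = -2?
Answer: -16609/732 ≈ -22.690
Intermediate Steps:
E(s) = -54 (E(s) = -36 + 9*(-2) = -36 - 18 = -54)
S(v) = 18 - v² + 6*v (S(v) = 4 - ((v² - 6*v) - 14) = 4 - (-14 + v² - 6*v) = 4 + (14 - v² + 6*v) = 18 - v² + 6*v)
M = -36 (M = (-9 + 3)*6 = -6*6 = -36)
S(E(6))/183 + 183/M = (18 - 1*(-54)² + 6*(-54))/183 + 183/(-36) = (18 - 1*2916 - 324)*(1/183) + 183*(-1/36) = (18 - 2916 - 324)*(1/183) - 61/12 = -3222*1/183 - 61/12 = -1074/61 - 61/12 = -16609/732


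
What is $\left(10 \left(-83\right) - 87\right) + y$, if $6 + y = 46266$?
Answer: $45343$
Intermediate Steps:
$y = 46260$ ($y = -6 + 46266 = 46260$)
$\left(10 \left(-83\right) - 87\right) + y = \left(10 \left(-83\right) - 87\right) + 46260 = \left(-830 - 87\right) + 46260 = -917 + 46260 = 45343$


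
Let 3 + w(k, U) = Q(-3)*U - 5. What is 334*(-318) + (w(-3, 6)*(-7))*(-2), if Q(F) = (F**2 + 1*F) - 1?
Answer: -105904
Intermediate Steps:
Q(F) = -1 + F + F**2 (Q(F) = (F**2 + F) - 1 = (F + F**2) - 1 = -1 + F + F**2)
w(k, U) = -8 + 5*U (w(k, U) = -3 + ((-1 - 3 + (-3)**2)*U - 5) = -3 + ((-1 - 3 + 9)*U - 5) = -3 + (5*U - 5) = -3 + (-5 + 5*U) = -8 + 5*U)
334*(-318) + (w(-3, 6)*(-7))*(-2) = 334*(-318) + ((-8 + 5*6)*(-7))*(-2) = -106212 + ((-8 + 30)*(-7))*(-2) = -106212 + (22*(-7))*(-2) = -106212 - 154*(-2) = -106212 + 308 = -105904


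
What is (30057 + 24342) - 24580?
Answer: 29819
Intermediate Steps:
(30057 + 24342) - 24580 = 54399 - 24580 = 29819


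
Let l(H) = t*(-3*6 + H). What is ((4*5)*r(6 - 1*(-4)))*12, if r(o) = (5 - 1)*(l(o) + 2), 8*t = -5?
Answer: 6720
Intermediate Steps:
t = -5/8 (t = (⅛)*(-5) = -5/8 ≈ -0.62500)
l(H) = 45/4 - 5*H/8 (l(H) = -5*(-3*6 + H)/8 = -5*(-18 + H)/8 = 45/4 - 5*H/8)
r(o) = 53 - 5*o/2 (r(o) = (5 - 1)*((45/4 - 5*o/8) + 2) = 4*(53/4 - 5*o/8) = 53 - 5*o/2)
((4*5)*r(6 - 1*(-4)))*12 = ((4*5)*(53 - 5*(6 - 1*(-4))/2))*12 = (20*(53 - 5*(6 + 4)/2))*12 = (20*(53 - 5/2*10))*12 = (20*(53 - 25))*12 = (20*28)*12 = 560*12 = 6720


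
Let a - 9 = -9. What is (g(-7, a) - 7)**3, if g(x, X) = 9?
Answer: 8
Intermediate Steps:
a = 0 (a = 9 - 9 = 0)
(g(-7, a) - 7)**3 = (9 - 7)**3 = 2**3 = 8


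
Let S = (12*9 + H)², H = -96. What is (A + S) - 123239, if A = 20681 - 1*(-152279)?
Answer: 49865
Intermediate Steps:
A = 172960 (A = 20681 + 152279 = 172960)
S = 144 (S = (12*9 - 96)² = (108 - 96)² = 12² = 144)
(A + S) - 123239 = (172960 + 144) - 123239 = 173104 - 123239 = 49865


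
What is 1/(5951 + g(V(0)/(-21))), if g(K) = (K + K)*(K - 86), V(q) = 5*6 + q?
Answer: 49/303839 ≈ 0.00016127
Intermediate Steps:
V(q) = 30 + q
g(K) = 2*K*(-86 + K) (g(K) = (2*K)*(-86 + K) = 2*K*(-86 + K))
1/(5951 + g(V(0)/(-21))) = 1/(5951 + 2*((30 + 0)/(-21))*(-86 + (30 + 0)/(-21))) = 1/(5951 + 2*(30*(-1/21))*(-86 + 30*(-1/21))) = 1/(5951 + 2*(-10/7)*(-86 - 10/7)) = 1/(5951 + 2*(-10/7)*(-612/7)) = 1/(5951 + 12240/49) = 1/(303839/49) = 49/303839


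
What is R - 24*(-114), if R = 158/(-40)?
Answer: 54641/20 ≈ 2732.1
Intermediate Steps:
R = -79/20 (R = 158*(-1/40) = -79/20 ≈ -3.9500)
R - 24*(-114) = -79/20 - 24*(-114) = -79/20 + 2736 = 54641/20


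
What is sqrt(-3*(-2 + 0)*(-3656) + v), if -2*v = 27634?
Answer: I*sqrt(35753) ≈ 189.08*I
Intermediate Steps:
v = -13817 (v = -1/2*27634 = -13817)
sqrt(-3*(-2 + 0)*(-3656) + v) = sqrt(-3*(-2 + 0)*(-3656) - 13817) = sqrt(-3*(-2)*(-3656) - 13817) = sqrt(6*(-3656) - 13817) = sqrt(-21936 - 13817) = sqrt(-35753) = I*sqrt(35753)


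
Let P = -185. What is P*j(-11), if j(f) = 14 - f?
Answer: -4625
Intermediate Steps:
P*j(-11) = -185*(14 - 1*(-11)) = -185*(14 + 11) = -185*25 = -4625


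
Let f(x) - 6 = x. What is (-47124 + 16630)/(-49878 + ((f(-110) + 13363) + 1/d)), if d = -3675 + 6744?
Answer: 46793043/56191855 ≈ 0.83274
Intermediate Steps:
d = 3069
f(x) = 6 + x
(-47124 + 16630)/(-49878 + ((f(-110) + 13363) + 1/d)) = (-47124 + 16630)/(-49878 + (((6 - 110) + 13363) + 1/3069)) = -30494/(-49878 + ((-104 + 13363) + 1/3069)) = -30494/(-49878 + (13259 + 1/3069)) = -30494/(-49878 + 40691872/3069) = -30494/(-112383710/3069) = -30494*(-3069/112383710) = 46793043/56191855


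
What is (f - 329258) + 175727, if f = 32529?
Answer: -121002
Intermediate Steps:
(f - 329258) + 175727 = (32529 - 329258) + 175727 = -296729 + 175727 = -121002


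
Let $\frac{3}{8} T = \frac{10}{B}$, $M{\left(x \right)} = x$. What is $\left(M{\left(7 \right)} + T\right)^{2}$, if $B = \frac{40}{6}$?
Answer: $121$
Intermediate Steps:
$B = \frac{20}{3}$ ($B = 40 \cdot \frac{1}{6} = \frac{20}{3} \approx 6.6667$)
$T = 4$ ($T = \frac{8 \frac{10}{\frac{20}{3}}}{3} = \frac{8 \cdot 10 \cdot \frac{3}{20}}{3} = \frac{8}{3} \cdot \frac{3}{2} = 4$)
$\left(M{\left(7 \right)} + T\right)^{2} = \left(7 + 4\right)^{2} = 11^{2} = 121$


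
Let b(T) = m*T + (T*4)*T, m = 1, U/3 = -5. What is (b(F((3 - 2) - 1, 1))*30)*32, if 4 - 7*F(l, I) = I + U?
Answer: 1365120/49 ≈ 27860.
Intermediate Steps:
U = -15 (U = 3*(-5) = -15)
F(l, I) = 19/7 - I/7 (F(l, I) = 4/7 - (I - 15)/7 = 4/7 - (-15 + I)/7 = 4/7 + (15/7 - I/7) = 19/7 - I/7)
b(T) = T + 4*T² (b(T) = 1*T + (T*4)*T = T + (4*T)*T = T + 4*T²)
(b(F((3 - 2) - 1, 1))*30)*32 = (((19/7 - ⅐*1)*(1 + 4*(19/7 - ⅐*1)))*30)*32 = (((19/7 - ⅐)*(1 + 4*(19/7 - ⅐)))*30)*32 = ((18*(1 + 4*(18/7))/7)*30)*32 = ((18*(1 + 72/7)/7)*30)*32 = (((18/7)*(79/7))*30)*32 = ((1422/49)*30)*32 = (42660/49)*32 = 1365120/49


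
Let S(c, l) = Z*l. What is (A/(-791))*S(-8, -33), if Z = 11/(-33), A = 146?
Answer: -1606/791 ≈ -2.0303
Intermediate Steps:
Z = -⅓ (Z = 11*(-1/33) = -⅓ ≈ -0.33333)
S(c, l) = -l/3
(A/(-791))*S(-8, -33) = (146/(-791))*(-⅓*(-33)) = (146*(-1/791))*11 = -146/791*11 = -1606/791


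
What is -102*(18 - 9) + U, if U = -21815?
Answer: -22733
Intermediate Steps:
-102*(18 - 9) + U = -102*(18 - 9) - 21815 = -102*9 - 21815 = -918 - 21815 = -22733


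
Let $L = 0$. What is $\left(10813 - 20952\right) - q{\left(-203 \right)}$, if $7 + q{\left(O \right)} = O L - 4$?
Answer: $-10128$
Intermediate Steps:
$q{\left(O \right)} = -11$ ($q{\left(O \right)} = -7 + \left(O 0 - 4\right) = -7 + \left(0 - 4\right) = -7 - 4 = -11$)
$\left(10813 - 20952\right) - q{\left(-203 \right)} = \left(10813 - 20952\right) - -11 = -10139 + 11 = -10128$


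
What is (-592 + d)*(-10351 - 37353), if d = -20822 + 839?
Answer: 981509800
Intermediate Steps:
d = -19983
(-592 + d)*(-10351 - 37353) = (-592 - 19983)*(-10351 - 37353) = -20575*(-47704) = 981509800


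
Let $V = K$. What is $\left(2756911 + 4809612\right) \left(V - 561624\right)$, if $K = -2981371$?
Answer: $-26808153156385$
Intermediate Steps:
$V = -2981371$
$\left(2756911 + 4809612\right) \left(V - 561624\right) = \left(2756911 + 4809612\right) \left(-2981371 - 561624\right) = 7566523 \left(-3542995\right) = -26808153156385$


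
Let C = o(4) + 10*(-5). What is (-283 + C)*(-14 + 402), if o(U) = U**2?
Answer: -122996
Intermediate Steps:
C = -34 (C = 4**2 + 10*(-5) = 16 - 50 = -34)
(-283 + C)*(-14 + 402) = (-283 - 34)*(-14 + 402) = -317*388 = -122996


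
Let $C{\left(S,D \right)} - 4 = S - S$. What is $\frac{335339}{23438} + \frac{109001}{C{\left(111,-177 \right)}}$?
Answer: $\frac{1278053397}{46876} \approx 27265.0$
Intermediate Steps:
$C{\left(S,D \right)} = 4$ ($C{\left(S,D \right)} = 4 + \left(S - S\right) = 4 + 0 = 4$)
$\frac{335339}{23438} + \frac{109001}{C{\left(111,-177 \right)}} = \frac{335339}{23438} + \frac{109001}{4} = \frac{1278053397}{46876}$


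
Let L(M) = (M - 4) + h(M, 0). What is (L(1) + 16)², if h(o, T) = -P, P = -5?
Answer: 324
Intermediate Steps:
h(o, T) = 5 (h(o, T) = -1*(-5) = 5)
L(M) = 1 + M (L(M) = (M - 4) + 5 = (-4 + M) + 5 = 1 + M)
(L(1) + 16)² = ((1 + 1) + 16)² = (2 + 16)² = 18² = 324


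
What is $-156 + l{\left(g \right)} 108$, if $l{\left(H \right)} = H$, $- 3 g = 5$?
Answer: $-336$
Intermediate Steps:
$g = - \frac{5}{3}$ ($g = \left(- \frac{1}{3}\right) 5 = - \frac{5}{3} \approx -1.6667$)
$-156 + l{\left(g \right)} 108 = -156 - 180 = -336$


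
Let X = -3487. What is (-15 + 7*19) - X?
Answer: 3605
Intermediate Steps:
(-15 + 7*19) - X = (-15 + 7*19) - 1*(-3487) = (-15 + 133) + 3487 = 118 + 3487 = 3605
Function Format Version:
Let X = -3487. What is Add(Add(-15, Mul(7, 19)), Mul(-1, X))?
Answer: 3605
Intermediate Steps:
Add(Add(-15, Mul(7, 19)), Mul(-1, X)) = Add(Add(-15, Mul(7, 19)), Mul(-1, -3487)) = Add(Add(-15, 133), 3487) = Add(118, 3487) = 3605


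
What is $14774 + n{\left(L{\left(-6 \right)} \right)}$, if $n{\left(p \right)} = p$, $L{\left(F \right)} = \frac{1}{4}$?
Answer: $\frac{59097}{4} \approx 14774.0$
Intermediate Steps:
$L{\left(F \right)} = \frac{1}{4}$
$14774 + n{\left(L{\left(-6 \right)} \right)} = 14774 + \frac{1}{4} = \frac{59097}{4}$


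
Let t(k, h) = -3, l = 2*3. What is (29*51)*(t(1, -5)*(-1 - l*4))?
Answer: 110925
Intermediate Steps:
l = 6
(29*51)*(t(1, -5)*(-1 - l*4)) = (29*51)*(-3*(-1 - 1*6*4)) = 1479*(-3*(-1 - 6*4)) = 1479*(-3*(-1 - 24)) = 1479*(-3*(-25)) = 1479*75 = 110925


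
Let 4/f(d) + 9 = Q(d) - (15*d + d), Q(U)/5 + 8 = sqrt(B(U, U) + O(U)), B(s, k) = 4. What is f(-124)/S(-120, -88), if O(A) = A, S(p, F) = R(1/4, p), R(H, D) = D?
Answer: I/(150*(-387*I + 2*sqrt(30))) ≈ -1.7213e-5 + 4.8723e-7*I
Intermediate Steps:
S(p, F) = p
Q(U) = -40 + 5*sqrt(4 + U)
f(d) = 4/(-49 - 16*d + 5*sqrt(4 + d)) (f(d) = 4/(-9 + ((-40 + 5*sqrt(4 + d)) - (15*d + d))) = 4/(-9 + ((-40 + 5*sqrt(4 + d)) - 16*d)) = 4/(-9 + (-40 - 16*d + 5*sqrt(4 + d))) = 4/(-49 - 16*d + 5*sqrt(4 + d)))
f(-124)/S(-120, -88) = -4/(49 - 5*sqrt(4 - 124) + 16*(-124))/(-120) = -4/(49 - 10*I*sqrt(30) - 1984)*(-1/120) = -4/(-1935 - 10*I*sqrt(30))*(-1/120) = 1/(30*(-1935 - 10*I*sqrt(30)))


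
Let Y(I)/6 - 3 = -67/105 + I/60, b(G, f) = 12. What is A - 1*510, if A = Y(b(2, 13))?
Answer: -17312/35 ≈ -494.63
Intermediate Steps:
Y(I) = 496/35 + I/10 (Y(I) = 18 + 6*(-67/105 + I/60) = 18 + (-134/35 + I/10) = 496/35 + I/10)
A = 538/35 (A = 496/35 + (⅒)*12 = 496/35 + 6/5 = 538/35 ≈ 15.371)
A - 1*510 = 538/35 - 1*510 = 538/35 - 510 = -17312/35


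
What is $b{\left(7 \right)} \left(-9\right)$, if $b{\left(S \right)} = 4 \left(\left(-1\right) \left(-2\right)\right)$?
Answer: $-72$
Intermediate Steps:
$b{\left(S \right)} = 8$ ($b{\left(S \right)} = 4 \cdot 2 = 8$)
$b{\left(7 \right)} \left(-9\right) = 8 \left(-9\right) = -72$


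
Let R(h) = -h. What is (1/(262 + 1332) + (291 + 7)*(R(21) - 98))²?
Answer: 3195236949386329/2540836 ≈ 1.2576e+9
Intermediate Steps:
(1/(262 + 1332) + (291 + 7)*(R(21) - 98))² = (1/(262 + 1332) + (291 + 7)*(-1*21 - 98))² = (1/1594 + 298*(-21 - 98))² = (1/1594 + 298*(-119))² = (1/1594 - 35462)² = (-56526427/1594)² = 3195236949386329/2540836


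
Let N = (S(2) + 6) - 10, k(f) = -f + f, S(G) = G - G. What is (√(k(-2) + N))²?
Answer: -4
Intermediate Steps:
S(G) = 0
k(f) = 0
N = -4 (N = (0 + 6) - 10 = 6 - 10 = -4)
(√(k(-2) + N))² = (√(0 - 4))² = (√(-4))² = (2*I)² = -4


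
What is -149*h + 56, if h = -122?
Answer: 18234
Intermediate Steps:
-149*h + 56 = -149*(-122) + 56 = 18178 + 56 = 18234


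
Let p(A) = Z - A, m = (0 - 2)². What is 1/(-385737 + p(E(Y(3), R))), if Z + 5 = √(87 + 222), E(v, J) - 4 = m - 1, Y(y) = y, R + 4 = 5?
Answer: -128583/49600763564 - √309/148802290692 ≈ -2.5925e-6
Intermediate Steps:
m = 4 (m = (-2)² = 4)
R = 1 (R = -4 + 5 = 1)
E(v, J) = 7 (E(v, J) = 4 + (4 - 1) = 4 + 3 = 7)
Z = -5 + √309 (Z = -5 + √(87 + 222) = -5 + √309 ≈ 12.578)
p(A) = -5 + √309 - A (p(A) = (-5 + √309) - A = -5 + √309 - A)
1/(-385737 + p(E(Y(3), R))) = 1/(-385737 + (-5 + √309 - 1*7)) = 1/(-385737 + (-5 + √309 - 7)) = 1/(-385737 + (-12 + √309)) = 1/(-385749 + √309)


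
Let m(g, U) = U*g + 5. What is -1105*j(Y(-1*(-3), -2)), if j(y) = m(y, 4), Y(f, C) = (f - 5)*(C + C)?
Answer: -40885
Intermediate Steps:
Y(f, C) = 2*C*(-5 + f) (Y(f, C) = (-5 + f)*(2*C) = 2*C*(-5 + f))
m(g, U) = 5 + U*g
j(y) = 5 + 4*y
-1105*j(Y(-1*(-3), -2)) = -1105*(5 + 4*(2*(-2)*(-5 - 1*(-3)))) = -1105*(5 + 4*(2*(-2)*(-5 + 3))) = -1105*(5 + 4*(2*(-2)*(-2))) = -1105*(5 + 4*8) = -1105*(5 + 32) = -1105*37 = -40885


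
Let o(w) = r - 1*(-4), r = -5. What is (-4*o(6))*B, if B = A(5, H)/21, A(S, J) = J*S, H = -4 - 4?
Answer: -160/21 ≈ -7.6190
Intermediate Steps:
H = -8
B = -40/21 (B = -8*5/21 = -40*1/21 = -40/21 ≈ -1.9048)
o(w) = -1 (o(w) = -5 - 1*(-4) = -5 + 4 = -1)
(-4*o(6))*B = -4*(-1)*(-40/21) = 4*(-40/21) = -160/21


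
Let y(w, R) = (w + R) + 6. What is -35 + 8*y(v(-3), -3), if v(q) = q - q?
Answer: -11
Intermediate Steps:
v(q) = 0
y(w, R) = 6 + R + w (y(w, R) = (R + w) + 6 = 6 + R + w)
-35 + 8*y(v(-3), -3) = -35 + 8*(6 - 3 + 0) = -35 + 8*3 = -35 + 24 = -11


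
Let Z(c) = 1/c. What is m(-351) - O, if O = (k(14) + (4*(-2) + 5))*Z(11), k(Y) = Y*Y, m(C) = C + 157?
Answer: -2327/11 ≈ -211.55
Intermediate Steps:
m(C) = 157 + C
k(Y) = Y²
O = 193/11 (O = (14² + (4*(-2) + 5))/11 = (196 + (-8 + 5))*(1/11) = (196 - 3)*(1/11) = 193*(1/11) = 193/11 ≈ 17.545)
m(-351) - O = (157 - 351) - 1*193/11 = -194 - 193/11 = -2327/11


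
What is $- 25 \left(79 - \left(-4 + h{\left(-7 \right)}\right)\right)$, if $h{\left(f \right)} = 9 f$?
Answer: $-3650$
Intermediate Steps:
$- 25 \left(79 - \left(-4 + h{\left(-7 \right)}\right)\right) = - 25 \left(79 - \left(-4 + 9 \left(-7\right)\right)\right) = - 25 \left(79 + \left(4 - -63\right)\right) = - 25 \left(79 + \left(4 + 63\right)\right) = - 25 \left(79 + 67\right) = \left(-25\right) 146 = -3650$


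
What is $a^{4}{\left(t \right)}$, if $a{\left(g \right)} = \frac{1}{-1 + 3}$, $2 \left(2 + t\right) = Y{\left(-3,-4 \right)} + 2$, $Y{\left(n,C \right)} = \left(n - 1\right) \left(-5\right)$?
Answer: $\frac{1}{16} \approx 0.0625$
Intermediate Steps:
$Y{\left(n,C \right)} = 5 - 5 n$ ($Y{\left(n,C \right)} = \left(-1 + n\right) \left(-5\right) = 5 - 5 n$)
$t = 9$ ($t = -2 + \frac{\left(5 - -15\right) + 2}{2} = -2 + \frac{\left(5 + 15\right) + 2}{2} = -2 + \frac{20 + 2}{2} = -2 + \frac{1}{2} \cdot 22 = -2 + 11 = 9$)
$a{\left(g \right)} = \frac{1}{2}$
$a^{4}{\left(t \right)} = \left(\frac{1}{2}\right)^{4} = \frac{1}{16}$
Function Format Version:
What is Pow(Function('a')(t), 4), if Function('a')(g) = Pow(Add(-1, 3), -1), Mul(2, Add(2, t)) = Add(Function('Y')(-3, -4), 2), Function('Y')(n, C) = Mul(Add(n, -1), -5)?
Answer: Rational(1, 16) ≈ 0.062500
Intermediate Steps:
Function('Y')(n, C) = Add(5, Mul(-5, n)) (Function('Y')(n, C) = Mul(Add(-1, n), -5) = Add(5, Mul(-5, n)))
t = 9 (t = Add(-2, Mul(Rational(1, 2), Add(Add(5, Mul(-5, -3)), 2))) = Add(-2, Mul(Rational(1, 2), Add(Add(5, 15), 2))) = Add(-2, Mul(Rational(1, 2), Add(20, 2))) = Add(-2, Mul(Rational(1, 2), 22)) = Add(-2, 11) = 9)
Function('a')(g) = Rational(1, 2) (Function('a')(g) = Pow(2, -1) = Rational(1, 2))
Pow(Function('a')(t), 4) = Pow(Rational(1, 2), 4) = Rational(1, 16)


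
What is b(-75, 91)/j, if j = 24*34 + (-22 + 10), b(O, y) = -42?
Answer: -7/134 ≈ -0.052239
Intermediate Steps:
j = 804 (j = 816 - 12 = 804)
b(-75, 91)/j = -42/804 = -42*1/804 = -7/134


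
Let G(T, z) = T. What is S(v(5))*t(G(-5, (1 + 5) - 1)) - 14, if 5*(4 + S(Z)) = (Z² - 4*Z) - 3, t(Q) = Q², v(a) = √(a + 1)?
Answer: -99 - 20*√6 ≈ -147.99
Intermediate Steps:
v(a) = √(1 + a)
S(Z) = -23/5 - 4*Z/5 + Z²/5 (S(Z) = -4 + ((Z² - 4*Z) - 3)/5 = -4 + (-3 + Z² - 4*Z)/5 = -4 + (-⅗ - 4*Z/5 + Z²/5) = -23/5 - 4*Z/5 + Z²/5)
S(v(5))*t(G(-5, (1 + 5) - 1)) - 14 = (-23/5 - 4*√(1 + 5)/5 + (√(1 + 5))²/5)*(-5)² - 14 = (-23/5 - 4*√6/5 + (√6)²/5)*25 - 14 = (-23/5 - 4*√6/5 + (⅕)*6)*25 - 14 = (-23/5 - 4*√6/5 + 6/5)*25 - 14 = (-17/5 - 4*√6/5)*25 - 14 = (-85 - 20*√6) - 14 = -99 - 20*√6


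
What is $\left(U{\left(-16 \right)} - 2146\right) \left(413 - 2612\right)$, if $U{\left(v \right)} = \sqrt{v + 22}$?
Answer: $4719054 - 2199 \sqrt{6} \approx 4.7137 \cdot 10^{6}$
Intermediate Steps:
$U{\left(v \right)} = \sqrt{22 + v}$
$\left(U{\left(-16 \right)} - 2146\right) \left(413 - 2612\right) = \left(\sqrt{22 - 16} - 2146\right) \left(413 - 2612\right) = \left(\sqrt{6} - 2146\right) \left(-2199\right) = \left(-2146 + \sqrt{6}\right) \left(-2199\right) = 4719054 - 2199 \sqrt{6}$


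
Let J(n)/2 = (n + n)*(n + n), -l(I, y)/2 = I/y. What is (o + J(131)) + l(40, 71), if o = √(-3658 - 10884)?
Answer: 9747368/71 + I*√14542 ≈ 1.3729e+5 + 120.59*I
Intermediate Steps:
l(I, y) = -2*I/y
o = I*√14542 (o = √(-14542) = I*√14542 ≈ 120.59*I)
J(n) = 8*n² (J(n) = 2*((n + n)*(n + n)) = 2*((2*n)*(2*n)) = 2*(4*n²) = 8*n²)
(o + J(131)) + l(40, 71) = (I*√14542 + 8*131²) - 2*40/71 = (I*√14542 + 8*17161) - 2*40*1/71 = (I*√14542 + 137288) - 80/71 = (137288 + I*√14542) - 80/71 = 9747368/71 + I*√14542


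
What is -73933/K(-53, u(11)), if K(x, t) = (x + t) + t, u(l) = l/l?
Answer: 4349/3 ≈ 1449.7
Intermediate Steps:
u(l) = 1
K(x, t) = x + 2*t (K(x, t) = (t + x) + t = x + 2*t)
-73933/K(-53, u(11)) = -73933/(-53 + 2*1) = -73933/(-53 + 2) = -73933/(-51) = -73933*(-1/51) = 4349/3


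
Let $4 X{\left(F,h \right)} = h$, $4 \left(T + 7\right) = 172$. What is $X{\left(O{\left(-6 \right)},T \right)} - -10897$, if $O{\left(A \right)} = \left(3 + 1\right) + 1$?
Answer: $10906$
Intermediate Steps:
$O{\left(A \right)} = 5$ ($O{\left(A \right)} = 4 + 1 = 5$)
$T = 36$ ($T = -7 + \frac{1}{4} \cdot 172 = -7 + 43 = 36$)
$X{\left(F,h \right)} = \frac{h}{4}$
$X{\left(O{\left(-6 \right)},T \right)} - -10897 = \frac{1}{4} \cdot 36 - -10897 = 9 + 10897 = 10906$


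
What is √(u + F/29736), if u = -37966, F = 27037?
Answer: I*√932496129614/4956 ≈ 194.85*I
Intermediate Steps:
√(u + F/29736) = √(-37966 + 27037/29736) = √(-1128929939/29736) = I*√932496129614/4956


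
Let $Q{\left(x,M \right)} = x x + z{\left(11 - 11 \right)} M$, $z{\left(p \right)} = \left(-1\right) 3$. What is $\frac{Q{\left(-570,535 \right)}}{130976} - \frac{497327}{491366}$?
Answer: $\frac{46859134909}{32178576608} \approx 1.4562$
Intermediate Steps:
$z{\left(p \right)} = -3$
$Q{\left(x,M \right)} = x^{2} - 3 M$ ($Q{\left(x,M \right)} = x x - 3 M = x^{2} - 3 M$)
$\frac{Q{\left(-570,535 \right)}}{130976} - \frac{497327}{491366} = \frac{\left(-570\right)^{2} - 1605}{130976} - \frac{497327}{491366} = \left(324900 - 1605\right) \frac{1}{130976} - \frac{497327}{491366} = 323295 \cdot \frac{1}{130976} - \frac{497327}{491366} = \frac{323295}{130976} - \frac{497327}{491366} = \frac{46859134909}{32178576608}$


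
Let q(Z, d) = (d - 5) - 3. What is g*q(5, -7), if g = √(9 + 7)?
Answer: -60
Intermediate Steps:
q(Z, d) = -8 + d (q(Z, d) = (-5 + d) - 3 = -8 + d)
g = 4 (g = √16 = 4)
g*q(5, -7) = 4*(-8 - 7) = 4*(-15) = -60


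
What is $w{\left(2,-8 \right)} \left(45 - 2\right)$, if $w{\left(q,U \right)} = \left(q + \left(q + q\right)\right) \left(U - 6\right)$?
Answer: $-3612$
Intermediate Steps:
$w{\left(q,U \right)} = 3 q \left(-6 + U\right)$ ($w{\left(q,U \right)} = \left(q + 2 q\right) \left(-6 + U\right) = 3 q \left(-6 + U\right)$)
$w{\left(2,-8 \right)} \left(45 - 2\right) = 3 \cdot 2 \left(-6 - 8\right) \left(45 - 2\right) = 3 \cdot 2 \left(-14\right) 43 = \left(-84\right) 43 = -3612$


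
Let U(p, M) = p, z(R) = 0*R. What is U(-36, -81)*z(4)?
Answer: 0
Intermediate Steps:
z(R) = 0
U(-36, -81)*z(4) = -36*0 = 0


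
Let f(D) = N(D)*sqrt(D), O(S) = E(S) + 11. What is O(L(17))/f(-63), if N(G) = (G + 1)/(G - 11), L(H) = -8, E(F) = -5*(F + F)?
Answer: -481*I*sqrt(7)/93 ≈ -13.684*I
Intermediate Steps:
E(F) = -10*F
O(S) = 11 - 10*S (O(S) = -10*S + 11 = 11 - 10*S)
N(G) = (1 + G)/(-11 + G)
f(D) = sqrt(D)*(1 + D)/(-11 + D) (f(D) = ((1 + D)/(-11 + D))*sqrt(D) = sqrt(D)*(1 + D)/(-11 + D))
O(L(17))/f(-63) = (11 - 10*(-8))/((sqrt(-63)*(1 - 63)/(-11 - 63))) = (11 + 80)/(((3*I*sqrt(7))*(-62)/(-74))) = 91/(((3*I*sqrt(7))*(-1/74)*(-62))) = 91/((93*I*sqrt(7)/37)) = 91*(-37*I*sqrt(7)/651) = -481*I*sqrt(7)/93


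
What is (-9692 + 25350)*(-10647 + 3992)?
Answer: -104203990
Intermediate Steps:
(-9692 + 25350)*(-10647 + 3992) = 15658*(-6655) = -104203990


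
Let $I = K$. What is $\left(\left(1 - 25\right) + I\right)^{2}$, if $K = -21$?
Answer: $2025$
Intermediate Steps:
$I = -21$
$\left(\left(1 - 25\right) + I\right)^{2} = \left(\left(1 - 25\right) - 21\right)^{2} = \left(-24 - 21\right)^{2} = \left(-45\right)^{2} = 2025$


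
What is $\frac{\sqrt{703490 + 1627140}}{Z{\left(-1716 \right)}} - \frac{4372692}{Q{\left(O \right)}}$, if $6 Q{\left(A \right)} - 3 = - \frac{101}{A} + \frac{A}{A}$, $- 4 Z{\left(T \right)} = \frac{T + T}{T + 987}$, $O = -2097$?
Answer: $- \frac{55017210744}{8489} - \frac{243 \sqrt{2330630}}{286} \approx -6.4823 \cdot 10^{6}$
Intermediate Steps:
$Z{\left(T \right)} = - \frac{T}{2 \left(987 + T\right)}$ ($Z{\left(T \right)} = - \frac{\left(T + T\right) \frac{1}{T + 987}}{4} = - \frac{2 T \frac{1}{987 + T}}{4} = - \frac{T}{2 \left(987 + T\right)}$)
$Q{\left(A \right)} = \frac{2}{3} - \frac{101}{6 A}$ ($Q{\left(A \right)} = \frac{1}{2} + \frac{- \frac{101}{A} + \frac{A}{A}}{6} = \frac{1}{2} + \frac{- \frac{101}{A} + 1}{6} = \frac{1}{2} + \frac{1 - \frac{101}{A}}{6} = \frac{1}{2} + \left(\frac{1}{6} - \frac{101}{6 A}\right) = \frac{2}{3} - \frac{101}{6 A}$)
$\frac{\sqrt{703490 + 1627140}}{Z{\left(-1716 \right)}} - \frac{4372692}{Q{\left(O \right)}} = \frac{\sqrt{703490 + 1627140}}{\left(-1\right) \left(-1716\right) \frac{1}{1974 + 2 \left(-1716\right)}} - \frac{4372692}{\frac{1}{6} \frac{1}{-2097} \left(-101 + 4 \left(-2097\right)\right)} = \frac{\sqrt{2330630}}{\left(-1\right) \left(-1716\right) \frac{1}{1974 - 3432}} - \frac{4372692}{\frac{1}{6} \left(- \frac{1}{2097}\right) \left(-101 - 8388\right)} = \frac{\sqrt{2330630}}{\left(-1\right) \left(-1716\right) \frac{1}{-1458}} - \frac{4372692}{\frac{1}{6} \left(- \frac{1}{2097}\right) \left(-8489\right)} = \frac{\sqrt{2330630}}{\left(-1\right) \left(-1716\right) \left(- \frac{1}{1458}\right)} - \frac{4372692}{\frac{8489}{12582}} = \frac{\sqrt{2330630}}{- \frac{286}{243}} - \frac{55017210744}{8489} = \sqrt{2330630} \left(- \frac{243}{286}\right) - \frac{55017210744}{8489} = - \frac{243 \sqrt{2330630}}{286} - \frac{55017210744}{8489} = - \frac{55017210744}{8489} - \frac{243 \sqrt{2330630}}{286}$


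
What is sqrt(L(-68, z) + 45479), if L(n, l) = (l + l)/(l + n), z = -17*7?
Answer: 3*sqrt(611457)/11 ≈ 213.26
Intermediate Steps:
z = -119
L(n, l) = 2*l/(l + n) (L(n, l) = (2*l)/(l + n) = 2*l/(l + n))
sqrt(L(-68, z) + 45479) = sqrt(2*(-119)/(-119 - 68) + 45479) = sqrt(2*(-119)/(-187) + 45479) = sqrt(2*(-119)*(-1/187) + 45479) = sqrt(14/11 + 45479) = sqrt(500283/11) = 3*sqrt(611457)/11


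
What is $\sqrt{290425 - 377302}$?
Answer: $21 i \sqrt{197} \approx 294.75 i$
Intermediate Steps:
$\sqrt{290425 - 377302} = \sqrt{-86877} = 21 i \sqrt{197}$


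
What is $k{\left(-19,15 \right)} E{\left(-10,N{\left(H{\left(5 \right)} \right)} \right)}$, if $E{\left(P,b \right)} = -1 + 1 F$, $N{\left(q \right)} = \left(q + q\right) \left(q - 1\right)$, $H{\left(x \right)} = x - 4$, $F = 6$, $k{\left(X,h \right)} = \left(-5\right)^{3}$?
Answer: $-625$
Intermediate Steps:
$k{\left(X,h \right)} = -125$
$H{\left(x \right)} = -4 + x$
$N{\left(q \right)} = 2 q \left(-1 + q\right)$
$E{\left(P,b \right)} = 5$ ($E{\left(P,b \right)} = -1 + 1 \cdot 6 = -1 + 6 = 5$)
$k{\left(-19,15 \right)} E{\left(-10,N{\left(H{\left(5 \right)} \right)} \right)} = \left(-125\right) 5 = -625$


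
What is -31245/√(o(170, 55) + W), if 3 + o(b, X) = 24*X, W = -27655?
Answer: 31245*I*√26338/26338 ≈ 192.53*I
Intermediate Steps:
o(b, X) = -3 + 24*X
-31245/√(o(170, 55) + W) = -31245/√((-3 + 24*55) - 27655) = -31245/√((-3 + 1320) - 27655) = -31245/√(1317 - 27655) = -31245*(-I*√26338/26338) = -(-31245)*I*√26338/26338 = 31245*I*√26338/26338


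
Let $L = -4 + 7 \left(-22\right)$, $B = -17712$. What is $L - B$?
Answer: $17554$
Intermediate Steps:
$L = -158$ ($L = -4 - 154 = -158$)
$L - B = -158 - -17712 = -158 + 17712 = 17554$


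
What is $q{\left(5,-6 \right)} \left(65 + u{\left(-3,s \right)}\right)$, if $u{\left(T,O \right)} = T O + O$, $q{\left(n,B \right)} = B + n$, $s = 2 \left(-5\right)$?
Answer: $-85$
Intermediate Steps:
$s = -10$
$u{\left(T,O \right)} = O + O T$ ($u{\left(T,O \right)} = O T + O = O + O T$)
$q{\left(5,-6 \right)} \left(65 + u{\left(-3,s \right)}\right) = \left(-6 + 5\right) \left(65 - 10 \left(1 - 3\right)\right) = - (65 - -20) = - (65 + 20) = \left(-1\right) 85 = -85$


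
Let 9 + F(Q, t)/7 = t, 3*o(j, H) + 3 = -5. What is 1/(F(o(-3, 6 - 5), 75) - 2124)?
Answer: -1/1662 ≈ -0.00060168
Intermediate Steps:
o(j, H) = -8/3 (o(j, H) = -1 + (⅓)*(-5) = -1 - 5/3 = -8/3)
F(Q, t) = -63 + 7*t
1/(F(o(-3, 6 - 5), 75) - 2124) = 1/((-63 + 7*75) - 2124) = 1/((-63 + 525) - 2124) = 1/(462 - 2124) = 1/(-1662) = -1/1662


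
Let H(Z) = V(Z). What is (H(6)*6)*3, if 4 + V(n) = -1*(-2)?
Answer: -36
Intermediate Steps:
V(n) = -2 (V(n) = -4 - 1*(-2) = -4 + 2 = -2)
H(Z) = -2
(H(6)*6)*3 = -2*6*3 = -12*3 = -36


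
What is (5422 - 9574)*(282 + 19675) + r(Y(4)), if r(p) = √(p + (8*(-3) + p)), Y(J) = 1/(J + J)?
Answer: -82861464 + I*√95/2 ≈ -8.2861e+7 + 4.8734*I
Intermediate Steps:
Y(J) = 1/(2*J)
r(p) = √(-24 + 2*p) (r(p) = √(p + (-24 + p)) = √(-24 + 2*p))
(5422 - 9574)*(282 + 19675) + r(Y(4)) = (5422 - 9574)*(282 + 19675) + √(-24 + 2*((½)/4)) = -4152*19957 + √(-24 + 2*((½)*(¼))) = -82861464 + √(-24 + 2*(⅛)) = -82861464 + √(-24 + ¼) = -82861464 + √(-95/4) = -82861464 + I*√95/2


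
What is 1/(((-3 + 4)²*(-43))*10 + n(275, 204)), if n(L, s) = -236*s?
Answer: -1/48574 ≈ -2.0587e-5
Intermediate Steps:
1/(((-3 + 4)²*(-43))*10 + n(275, 204)) = 1/(((-3 + 4)²*(-43))*10 - 236*204) = 1/((1²*(-43))*10 - 48144) = 1/((1*(-43))*10 - 48144) = 1/(-43*10 - 48144) = 1/(-430 - 48144) = 1/(-48574) = -1/48574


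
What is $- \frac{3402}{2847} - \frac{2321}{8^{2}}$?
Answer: $- \frac{2275205}{60736} \approx -37.461$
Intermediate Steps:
$- \frac{3402}{2847} - \frac{2321}{8^{2}} = \left(-3402\right) \frac{1}{2847} - \frac{2321}{64} = - \frac{1134}{949} - \frac{2321}{64} = - \frac{2275205}{60736}$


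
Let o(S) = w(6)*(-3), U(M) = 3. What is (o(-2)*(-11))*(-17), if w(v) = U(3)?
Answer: -1683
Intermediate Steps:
w(v) = 3
o(S) = -9 (o(S) = 3*(-3) = -9)
(o(-2)*(-11))*(-17) = -9*(-11)*(-17) = 99*(-17) = -1683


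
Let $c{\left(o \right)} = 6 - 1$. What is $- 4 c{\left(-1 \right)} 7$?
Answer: $-140$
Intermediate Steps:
$c{\left(o \right)} = 5$ ($c{\left(o \right)} = 6 - 1 = 5$)
$- 4 c{\left(-1 \right)} 7 = \left(-4\right) 5 \cdot 7 = \left(-20\right) 7 = -140$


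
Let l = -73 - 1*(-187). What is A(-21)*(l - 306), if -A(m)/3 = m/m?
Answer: 576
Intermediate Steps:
l = 114 (l = -73 + 187 = 114)
A(m) = -3 (A(m) = -3*m/m = -3*1 = -3)
A(-21)*(l - 306) = -3*(114 - 306) = -3*(-192) = 576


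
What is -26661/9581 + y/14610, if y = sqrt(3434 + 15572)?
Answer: -26661/9581 + sqrt(19006)/14610 ≈ -2.7733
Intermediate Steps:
y = sqrt(19006) ≈ 137.86
-26661/9581 + y/14610 = -26661/9581 + sqrt(19006)/14610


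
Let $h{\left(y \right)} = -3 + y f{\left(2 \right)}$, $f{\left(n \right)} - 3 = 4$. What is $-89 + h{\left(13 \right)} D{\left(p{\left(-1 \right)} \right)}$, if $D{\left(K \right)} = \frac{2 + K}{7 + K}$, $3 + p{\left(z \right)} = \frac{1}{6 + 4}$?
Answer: $- \frac{4441}{41} \approx -108.32$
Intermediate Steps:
$f{\left(n \right)} = 7$ ($f{\left(n \right)} = 3 + 4 = 7$)
$h{\left(y \right)} = -3 + 7 y$ ($h{\left(y \right)} = -3 + y 7 = -3 + 7 y$)
$p{\left(z \right)} = - \frac{29}{10}$ ($p{\left(z \right)} = -3 + \frac{1}{6 + 4} = -3 + \frac{1}{10} = - \frac{29}{10}$)
$D{\left(K \right)} = \frac{2 + K}{7 + K}$
$-89 + h{\left(13 \right)} D{\left(p{\left(-1 \right)} \right)} = -89 + \left(-3 + 7 \cdot 13\right) \frac{2 - \frac{29}{10}}{7 - \frac{29}{10}} = -89 + \left(-3 + 91\right) \frac{1}{\frac{41}{10}} \left(- \frac{9}{10}\right) = -89 + 88 \cdot \frac{10}{41} \left(- \frac{9}{10}\right) = -89 + 88 \left(- \frac{9}{41}\right) = -89 - \frac{792}{41} = - \frac{4441}{41}$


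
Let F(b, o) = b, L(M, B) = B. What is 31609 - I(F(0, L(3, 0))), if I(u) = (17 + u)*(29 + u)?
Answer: 31116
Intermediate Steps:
31609 - I(F(0, L(3, 0))) = 31609 - (493 + 0² + 46*0) = 31609 - (493 + 0 + 0) = 31609 - 1*493 = 31609 - 493 = 31116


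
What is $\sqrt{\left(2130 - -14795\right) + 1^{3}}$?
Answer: $\sqrt{16926} \approx 130.1$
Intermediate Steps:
$\sqrt{\left(2130 - -14795\right) + 1^{3}} = \sqrt{\left(2130 + 14795\right) + 1} = \sqrt{16925 + 1} = \sqrt{16926}$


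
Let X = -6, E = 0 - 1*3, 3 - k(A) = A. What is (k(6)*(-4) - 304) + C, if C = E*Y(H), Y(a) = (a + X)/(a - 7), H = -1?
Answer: -2357/8 ≈ -294.63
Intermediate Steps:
k(A) = 3 - A
E = -3 (E = 0 - 3 = -3)
Y(a) = (-6 + a)/(-7 + a) (Y(a) = (a - 6)/(a - 7) = (-6 + a)/(-7 + a))
C = -21/8 (C = -3*(-6 - 1)/(-7 - 1) = -3*(-7)/(-8) = -(-3)*(-7)/8 = -3*7/8 = -21/8 ≈ -2.6250)
(k(6)*(-4) - 304) + C = ((3 - 1*6)*(-4) - 304) - 21/8 = ((3 - 6)*(-4) - 304) - 21/8 = (-3*(-4) - 304) - 21/8 = (12 - 304) - 21/8 = -292 - 21/8 = -2357/8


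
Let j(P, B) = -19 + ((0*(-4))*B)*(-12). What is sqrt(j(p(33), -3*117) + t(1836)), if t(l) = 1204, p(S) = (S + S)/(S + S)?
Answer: sqrt(1185) ≈ 34.424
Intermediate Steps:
p(S) = 1 (p(S) = (2*S)/((2*S)) = (2*S)*(1/(2*S)) = 1)
j(P, B) = -19 (j(P, B) = -19 + (0*B)*(-12) = -19 + 0*(-12) = -19 + 0 = -19)
sqrt(j(p(33), -3*117) + t(1836)) = sqrt(-19 + 1204) = sqrt(1185)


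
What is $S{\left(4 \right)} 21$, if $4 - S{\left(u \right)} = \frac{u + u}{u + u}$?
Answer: $63$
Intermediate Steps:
$S{\left(u \right)} = 3$ ($S{\left(u \right)} = 4 - \frac{u + u}{u + u} = 4 - \frac{2 u}{2 u} = 4 - 2 u \frac{1}{2 u} = 4 - 1 = 3$)
$S{\left(4 \right)} 21 = 3 \cdot 21 = 63$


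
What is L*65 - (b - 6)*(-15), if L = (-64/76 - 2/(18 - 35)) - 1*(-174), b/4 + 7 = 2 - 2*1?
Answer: 3473190/323 ≈ 10753.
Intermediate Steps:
b = -28 (b = -28 + 4*(2 - 2*1) = -28 + 4*(2 - 2) = -28 + 4*0 = -28 + 0 = -28)
L = 55968/323 (L = (-64*1/76 - 2/(-17)) + 174 = (-16/19 - 2*(-1/17)) + 174 = (-16/19 + 2/17) + 174 = -234/323 + 174 = 55968/323 ≈ 173.28)
L*65 - (b - 6)*(-15) = (55968/323)*65 - (-28 - 6)*(-15) = 3637920/323 - (-34)*(-15) = 3637920/323 - 1*510 = 3637920/323 - 510 = 3473190/323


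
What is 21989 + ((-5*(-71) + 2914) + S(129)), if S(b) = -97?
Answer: 25161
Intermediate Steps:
21989 + ((-5*(-71) + 2914) + S(129)) = 21989 + ((-5*(-71) + 2914) - 97) = 21989 + ((355 + 2914) - 97) = 21989 + (3269 - 97) = 21989 + 3172 = 25161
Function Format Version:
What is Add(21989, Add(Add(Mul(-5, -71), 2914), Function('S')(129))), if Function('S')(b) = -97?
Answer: 25161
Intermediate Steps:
Add(21989, Add(Add(Mul(-5, -71), 2914), Function('S')(129))) = Add(21989, Add(Add(Mul(-5, -71), 2914), -97)) = Add(21989, Add(Add(355, 2914), -97)) = Add(21989, Add(3269, -97)) = Add(21989, 3172) = 25161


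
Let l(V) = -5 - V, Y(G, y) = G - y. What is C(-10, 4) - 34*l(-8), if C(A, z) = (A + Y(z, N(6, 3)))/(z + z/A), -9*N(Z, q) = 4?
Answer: -8387/81 ≈ -103.54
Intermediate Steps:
N(Z, q) = -4/9 (N(Z, q) = -1/9*4 = -4/9)
C(A, z) = (4/9 + A + z)/(z + z/A) (C(A, z) = (A + (z - 1*(-4/9)))/(z + z/A) = (A + (z + 4/9))/(z + z/A) = (A + (4/9 + z))/(z + z/A) = (4/9 + A + z)/(z + z/A))
C(-10, 4) - 34*l(-8) = (1/9)*(-10)*(4 + 9*(-10) + 9*4)/(4*(1 - 10)) - 34*(-5 - 1*(-8)) = (1/9)*(-10)*(1/4)*(4 - 90 + 36)/(-9) - 34*(-5 + 8) = (1/9)*(-10)*(1/4)*(-1/9)*(-50) - 34*3 = -125/81 - 102 = -8387/81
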